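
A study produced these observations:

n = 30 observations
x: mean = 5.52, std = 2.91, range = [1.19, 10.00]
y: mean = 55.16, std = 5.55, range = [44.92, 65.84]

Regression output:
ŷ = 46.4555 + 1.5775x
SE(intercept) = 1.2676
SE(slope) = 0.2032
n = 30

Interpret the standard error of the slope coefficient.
The slope 1.5775 is pinned down to within about ±0.2032 (one SE) by these data — relative uncertainty 12.9%, i.e. precise.

What SE measures:
- The standard error quantifies the sampling variability of the coefficient estimate
- It is the estimated standard deviation of β̂₁ across hypothetical repeated samples of the same size
- Smaller SE → more precise estimate

Relative precision:
- SE / |β̂₁| = 0.2032 / 1.5775 = 12.9%
- Rule of thumb (under 20%: precise; 20% to under 50%: moderately precise; 50% or more: imprecise) → precise

Rough 95% range (±2 SE): 1.5775 ± 0.4064 → (1.1711, 1.9839).

What drives SE(β̂₁): more residual scatter → larger SE.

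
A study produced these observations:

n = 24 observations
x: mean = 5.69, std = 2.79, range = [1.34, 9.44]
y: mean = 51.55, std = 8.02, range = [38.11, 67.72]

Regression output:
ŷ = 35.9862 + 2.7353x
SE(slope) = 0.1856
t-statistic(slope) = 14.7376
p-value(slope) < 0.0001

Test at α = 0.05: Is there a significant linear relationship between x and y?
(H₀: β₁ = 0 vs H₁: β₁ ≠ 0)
p-value < 0.0001 < α = 0.05, so we reject H₀. The relationship is significant.

Hypothesis test for the slope coefficient:

H₀: β₁ = 0 (no linear relationship)
H₁: β₁ ≠ 0 (linear relationship exists)

Test statistic: t = β̂₁ / SE(β̂₁) = 2.7353 / 0.1856 = 14.7376

The p-value (<0.0001) is the probability, under H₀, of a t-statistic at least as extreme as |t| = 14.7376 (two-sided, df = n − 2 = 22).

Decision rule: reject H₀ if p-value < α.
p-value < 0.0001 < α = 0.05 → reject H₀.

Conclusion: the linear association between x and y is significant at the 5% level.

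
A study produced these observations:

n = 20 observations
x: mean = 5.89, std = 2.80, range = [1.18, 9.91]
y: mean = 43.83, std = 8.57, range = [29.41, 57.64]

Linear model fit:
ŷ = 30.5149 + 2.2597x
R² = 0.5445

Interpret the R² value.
R² = 0.5445 means 54.45% of the variation in y is explained by the linear relationship with x. This indicates a moderate fit.

The coefficient of determination R² is the fraction of the total variation in y that the fitted line accounts for.

Here R² = 0.5445:
- Explained: 54.45% of the variation in y
- Unexplained (residual): 100% − 54.45% = 45.55%
- Rule of thumb (below 0.3 weak; 0.3 to below 0.7 moderate; 0.7 and above strong) → moderate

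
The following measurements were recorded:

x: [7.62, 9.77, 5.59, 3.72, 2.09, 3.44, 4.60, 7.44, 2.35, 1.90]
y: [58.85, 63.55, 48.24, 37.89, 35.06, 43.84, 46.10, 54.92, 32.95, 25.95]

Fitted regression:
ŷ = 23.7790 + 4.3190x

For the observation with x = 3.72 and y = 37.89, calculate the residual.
Residual = -1.9557

The residual is the difference between the actual value and the predicted value:

Residual = y - ŷ

Step 1: Calculate predicted value
ŷ = 23.7790 + 4.3190 × 3.72
ŷ = 39.8457

Step 2: Calculate residual
Residual = 37.89 - 39.8457
Residual = -1.9557

Sign check: y < ŷ, so the point is below the line and the fit overestimates here.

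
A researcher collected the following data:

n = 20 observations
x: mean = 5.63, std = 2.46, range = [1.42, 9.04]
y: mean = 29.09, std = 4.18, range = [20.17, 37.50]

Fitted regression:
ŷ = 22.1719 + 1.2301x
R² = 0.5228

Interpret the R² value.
R² = 0.5228 means 52.28% of the variation in y is explained by the linear relationship with x. This indicates a moderate fit.

R² = 1 − SS_res/SS_tot compares the residual scatter to the total scatter of y about its mean.

Here R² = 0.5228:
- Explained: 52.28% of the variation in y
- Unexplained (residual): 100% − 52.28% = 47.72%
- Rule of thumb (below 0.3 weak; 0.3 to below 0.7 moderate; 0.7 and above strong) → moderate

Note: R² says nothing about causation, and a high R² does not by itself mean the linear form is appropriate — check the residuals.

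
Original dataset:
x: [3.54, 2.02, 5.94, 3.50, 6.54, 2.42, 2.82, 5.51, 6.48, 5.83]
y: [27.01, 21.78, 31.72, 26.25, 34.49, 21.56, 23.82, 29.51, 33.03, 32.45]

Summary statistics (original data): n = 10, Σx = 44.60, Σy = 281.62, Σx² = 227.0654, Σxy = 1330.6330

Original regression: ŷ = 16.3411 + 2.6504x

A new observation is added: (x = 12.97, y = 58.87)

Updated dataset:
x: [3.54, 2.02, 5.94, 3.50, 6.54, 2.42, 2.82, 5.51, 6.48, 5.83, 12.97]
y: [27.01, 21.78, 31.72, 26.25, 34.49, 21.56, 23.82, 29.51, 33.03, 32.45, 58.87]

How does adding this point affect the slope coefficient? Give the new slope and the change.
Adding the point moves β₁ from 2.6504 to 3.3215, i.e. it increases by 0.6711 (+25.3%).

The new point has HIGH LEVERAGE: x = 12.97 is far from the original mean x̄ = 44.60/10 ≈ 4.46 (original range [2.02, 6.54]).

Step 1: Update the sums with the new point (n goes from 10 to 11)
Σx  = 44.60 + 12.97 = 57.57
Σy  = 281.62 + 58.87 = 340.49
Σx² = 227.0654 + 12.97² = 227.0654 + 168.2209 = 395.2863
Σxy = 1330.6330 + 12.97×58.87 = 1330.6330 + 763.5439 = 2094.1769

Step 2: Recompute the slope with b₁ = (nΣxy − ΣxΣy) / (nΣx² − (Σx)²)
Numerator   = 11×2094.1769 − 57.57×340.49 = 23035.9459 − 19602.0093 = 3433.9366
Denominator = 11×395.2863 − 57.57² = 4348.1493 − 3314.3049 = 1033.8444
b₁(new) = 3433.9366 / 1033.8444 = 3.3215

(Same formula on the original sums: (10×1330.6330 − 44.60×281.62) / (10×227.0654 − 44.60²) = 746.0780 / 281.4940 = 2.6504, matching the given fit.)

Step 3: Change in slope
Δβ₁ = 3.3215 − 2.6504 = +0.6711
Relative change = +0.6711 / 2.6504 × 100% = +25.3%
→ the slope increases when the point is added.

A high-leverage point only changes the slope if it is off the original line; here y = 58.87 is above the original trend, so the slope increases.
In practice: investigate whether it comes from the same population as the rest of the sample.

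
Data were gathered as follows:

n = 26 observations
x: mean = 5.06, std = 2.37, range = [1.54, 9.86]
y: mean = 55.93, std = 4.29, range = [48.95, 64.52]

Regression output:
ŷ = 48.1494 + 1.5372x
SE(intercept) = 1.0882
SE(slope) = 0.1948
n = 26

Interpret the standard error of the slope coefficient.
SE(slope) = 0.1948 measures the uncertainty in the estimated slope. The coefficient is estimated precisely (SE/|β̂₁| = 12.7%).

SE(β̂₁) = s / √Sxx, where s is the residual standard deviation and Sxx = Σ(x − x̄)². It is the yardstick for how far β̂₁ = 1.5372 could plausibly be from the true slope.

Relative precision:
- SE / |β̂₁| = 0.1948 / 1.5372 = 12.7%
- Rule of thumb (under 20%: precise; 20% to under 50%: moderately precise; 50% or more: imprecise) → precise

Link to interval estimation: a confidence interval for β₁ is β̂₁ ± t* × 0.1948, so SE sets the half-width per unit of t*.

What drives SE(β̂₁): more residual scatter → larger SE; wider spread of x values → smaller SE.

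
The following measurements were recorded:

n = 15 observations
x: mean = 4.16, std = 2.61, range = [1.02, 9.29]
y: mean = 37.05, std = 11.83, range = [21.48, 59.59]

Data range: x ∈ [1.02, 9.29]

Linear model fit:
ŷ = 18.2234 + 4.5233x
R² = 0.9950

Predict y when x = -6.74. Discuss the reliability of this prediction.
ŷ = -12.2636, but this is extrapolation (below the data range [1.02, 9.29]) and may be unreliable.

Prediction calculation:
ŷ = 18.2234 + 4.5233 × (-6.74)
ŷ = -12.2636

Reliability:
- Data range: x ∈ [1.02, 9.29]
- Prediction point: x = -6.74 is 7.76 units below the observed range → this is EXTRAPOLATION, not interpolation

Why that matters here:
- The linear relationship may not hold outside the observed range
- R² describes fit only over the sampled x values; it says nothing about behaviour beyond them
- There are no observations near this x to validate the fitted line there

Report the number if required, but flag clearly that it is an extrapolation.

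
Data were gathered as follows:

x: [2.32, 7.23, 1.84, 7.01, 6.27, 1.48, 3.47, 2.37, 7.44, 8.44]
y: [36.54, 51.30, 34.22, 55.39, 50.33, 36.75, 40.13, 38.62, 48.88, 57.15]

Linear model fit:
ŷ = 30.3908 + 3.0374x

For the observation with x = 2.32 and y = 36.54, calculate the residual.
Residual = -0.8976

The residual is the difference between the actual value and the predicted value:

Residual = y - ŷ

Step 1: Calculate predicted value
ŷ = 30.3908 + 3.0374 × 2.32
ŷ = 37.4376

Step 2: Calculate residual
Residual = 36.54 - 37.4376
Residual = -0.8976

Sign check: y < ŷ, so the point is below the line and the fit overestimates here.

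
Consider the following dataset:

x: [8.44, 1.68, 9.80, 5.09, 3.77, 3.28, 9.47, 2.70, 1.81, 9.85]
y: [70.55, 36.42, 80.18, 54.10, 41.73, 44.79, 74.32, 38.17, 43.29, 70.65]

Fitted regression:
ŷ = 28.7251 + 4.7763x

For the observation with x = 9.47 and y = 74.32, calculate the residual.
Residual = 0.3633

The residual is the difference between the actual value and the predicted value:

Residual = y - ŷ

Step 1: Calculate predicted value
ŷ = 28.7251 + 4.7763 × 9.47
ŷ = 73.9567

Step 2: Calculate residual
Residual = 74.32 - 73.9567
Residual = 0.3633

The residual is positive, so the observed y = 74.32 sits above the regression line (the line underestimates it by 0.3633).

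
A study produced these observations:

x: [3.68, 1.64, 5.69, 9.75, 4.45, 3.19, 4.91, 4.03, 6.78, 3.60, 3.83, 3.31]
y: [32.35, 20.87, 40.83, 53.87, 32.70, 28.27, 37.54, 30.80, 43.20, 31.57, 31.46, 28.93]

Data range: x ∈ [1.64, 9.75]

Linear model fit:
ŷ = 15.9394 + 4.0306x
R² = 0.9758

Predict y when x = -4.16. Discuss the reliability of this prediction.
The equation gives ŷ = -0.8279; however x = -4.16 is 5.80 units below the observed range, so this extrapolated value should not be trusted.

Prediction calculation:
ŷ = 15.9394 + 4.0306 × (-4.16)
ŷ = -0.8279

Reliability:
- Data range: x ∈ [1.64, 9.75]
- Prediction point: x = -4.16 is 5.80 units below the observed range → this is EXTRAPOLATION, not interpolation

Why that matters here:
- R² describes fit only over the sampled x values; it says nothing about behaviour beyond them
- The standard error of prediction grows with (x − x̄)², and x = -4.16 is far from x̄ = 4.57
- Real relationships often flatten, saturate, or turn nonlinear at extremes

A defensible statement: 'if the linear trend continued to x = -4.16, y would be about -0.8279' — the premise is untested.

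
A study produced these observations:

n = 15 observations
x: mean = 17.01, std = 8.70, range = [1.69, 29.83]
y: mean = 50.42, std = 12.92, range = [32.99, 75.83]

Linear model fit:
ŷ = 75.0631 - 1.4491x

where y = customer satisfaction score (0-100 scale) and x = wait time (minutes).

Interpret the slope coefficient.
On average, satisfaction score is about 1.4491 points lower for every extra minute of wait time.

The slope coefficient β₁ = -1.4491 represents the marginal effect of wait time on satisfaction score.

Interpretation:
- Wait time up by 1 minute → predicted satisfaction score decreases by 1.4491 points
- The effect is assumed constant over the observed range of x (linearity)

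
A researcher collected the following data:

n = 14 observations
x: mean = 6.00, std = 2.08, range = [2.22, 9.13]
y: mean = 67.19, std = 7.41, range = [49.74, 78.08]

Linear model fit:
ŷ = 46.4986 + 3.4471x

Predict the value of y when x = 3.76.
ŷ = 59.4597

To predict y for x = 3.76, substitute into the regression equation:

ŷ = 46.4986 + 3.4471 × 3.76
ŷ = 46.4986 + 12.9611
ŷ = 59.4597

This is a point prediction; actual observations scatter around it by roughly the residual standard deviation.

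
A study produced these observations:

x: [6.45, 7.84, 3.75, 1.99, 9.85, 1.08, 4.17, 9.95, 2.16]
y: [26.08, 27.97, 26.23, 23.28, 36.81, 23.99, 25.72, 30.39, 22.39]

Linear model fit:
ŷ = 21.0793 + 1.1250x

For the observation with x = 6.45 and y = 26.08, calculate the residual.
Residual = -2.2556

The residual is the difference between the actual value and the predicted value:

Residual = y - ŷ

Step 1: Calculate predicted value
ŷ = 21.0793 + 1.1250 × 6.45
ŷ = 28.3356

Step 2: Calculate residual
Residual = 26.08 - 28.3356
Residual = -2.2556

Interpretation: the model overestimates the actual value by 2.2556 at this point (negative residual → observation lies below the fitted line).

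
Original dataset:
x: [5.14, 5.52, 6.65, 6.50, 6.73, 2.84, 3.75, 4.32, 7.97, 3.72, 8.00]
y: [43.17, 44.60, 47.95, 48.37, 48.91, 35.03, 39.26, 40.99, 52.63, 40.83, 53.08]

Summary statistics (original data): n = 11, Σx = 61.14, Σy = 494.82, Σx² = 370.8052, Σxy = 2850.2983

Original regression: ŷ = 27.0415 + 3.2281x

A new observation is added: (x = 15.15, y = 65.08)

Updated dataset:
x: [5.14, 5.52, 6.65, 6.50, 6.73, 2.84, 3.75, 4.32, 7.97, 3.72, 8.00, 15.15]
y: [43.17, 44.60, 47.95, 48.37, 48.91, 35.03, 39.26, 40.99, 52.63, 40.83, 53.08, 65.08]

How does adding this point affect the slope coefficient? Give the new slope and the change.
Adding the point moves β₁ from 3.2281 to 2.3995, i.e. it decreases by 0.8286 (-25.7%).

The new point has HIGH LEVERAGE: x = 15.15 is far from the original mean x̄ = 61.14/11 ≈ 5.56 (original range [2.84, 8.00]).

Step 1: Update the sums with the new point (n goes from 11 to 12)
Σx  = 61.14 + 15.15 = 76.29
Σy  = 494.82 + 65.08 = 559.90
Σx² = 370.8052 + 15.15² = 370.8052 + 229.5225 = 600.3277
Σxy = 2850.2983 + 15.15×65.08 = 2850.2983 + 985.9620 = 3836.2603

Step 2: Recompute the slope with b₁ = (nΣxy − ΣxΣy) / (nΣx² − (Σx)²)
Numerator   = 12×3836.2603 − 76.29×559.90 = 46035.1236 − 42714.7710 = 3320.3526
Denominator = 12×600.3277 − 76.29² = 7203.9324 − 5820.1641 = 1383.7683
b₁(new) = 3320.3526 / 1383.7683 = 2.3995

(Same formula on the original sums: (11×2850.2983 − 61.14×494.82) / (11×370.8052 − 61.14²) = 1099.9865 / 340.7576 = 3.2281, matching the given fit.)

Step 3: Change in slope
Δβ₁ = 2.3995 − 3.2281 = -0.8286
Relative change = -0.8286 / 3.2281 × 100% = -25.7%
→ the slope decreases when the point is added.

Because the point sits below the extension of the original line at a high-leverage x, it tilts the fit down.
In practice: examine leverage (hᵢ) and Cook's distance rather than deleting it automatically.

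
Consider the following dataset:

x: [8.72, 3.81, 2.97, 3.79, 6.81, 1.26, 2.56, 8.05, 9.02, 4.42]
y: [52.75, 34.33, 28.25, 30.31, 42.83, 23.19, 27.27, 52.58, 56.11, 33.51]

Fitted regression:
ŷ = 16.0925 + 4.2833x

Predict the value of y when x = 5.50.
ŷ = 39.6507

Plug x = 5.50 into the fitted line:

ŷ = 16.0925 + 4.2833 × 5.50
ŷ = 16.0925 + 23.5582
ŷ = 39.6507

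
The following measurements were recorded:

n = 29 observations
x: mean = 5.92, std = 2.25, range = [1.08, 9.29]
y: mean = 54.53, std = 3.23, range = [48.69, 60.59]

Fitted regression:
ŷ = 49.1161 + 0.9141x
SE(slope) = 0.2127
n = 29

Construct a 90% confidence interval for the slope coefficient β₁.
The 90% CI for β₁ is (0.5518, 1.2764)

Confidence interval for the slope:

The 90% CI for β₁ is: β̂₁ ± t*(α/2, n-2) × SE(β̂₁)

Step 1: Find critical t-value
- Confidence level = 0.9
- Degrees of freedom = n - 2 = 29 - 2 = 27
- t*(α/2, 27) = 1.7033

Step 2: Calculate margin of error
Margin = 1.7033 × 0.2127 = 0.3623

Step 3: Construct interval
CI = 0.9141 ± 0.3623
CI = (0.5518, 1.2764)

Interpretation: We are 90% confident that the true slope β₁ lies between 0.5518 and 1.2764.
The interval does not include 0, suggesting a significant linear relationship.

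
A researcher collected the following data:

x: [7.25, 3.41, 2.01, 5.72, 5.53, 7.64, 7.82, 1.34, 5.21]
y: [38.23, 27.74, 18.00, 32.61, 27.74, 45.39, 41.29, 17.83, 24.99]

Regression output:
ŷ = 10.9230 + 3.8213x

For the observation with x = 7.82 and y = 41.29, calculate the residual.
Residual = 0.4844

The residual is the difference between the actual value and the predicted value:

Residual = y - ŷ

Step 1: Calculate predicted value
ŷ = 10.9230 + 3.8213 × 7.82
ŷ = 40.8056

Step 2: Calculate residual
Residual = 41.29 - 40.8056
Residual = 0.4844

The residual is positive, so the observed y = 41.29 sits above the regression line (the line underestimates it by 0.4844).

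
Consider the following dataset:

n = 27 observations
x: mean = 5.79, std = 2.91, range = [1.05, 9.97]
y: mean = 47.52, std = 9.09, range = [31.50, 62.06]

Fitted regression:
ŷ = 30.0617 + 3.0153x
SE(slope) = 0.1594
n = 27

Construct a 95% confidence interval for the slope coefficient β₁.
The 95% CI for β₁ is (2.6870, 3.3436)

Confidence interval for the slope:

The 95% CI for β₁ is: β̂₁ ± t*(α/2, n-2) × SE(β̂₁)

Step 1: Find critical t-value
- Confidence level = 0.95
- Degrees of freedom = n - 2 = 27 - 2 = 25
- t*(α/2, 25) = 2.0595

Step 2: Calculate margin of error
Margin = 2.0595 × 0.1594 = 0.3283

Step 3: Construct interval
CI = 3.0153 ± 0.3283
CI = (2.6870, 3.3436)

Interpretation: each one-unit increase in x is associated with a change in mean y of between 2.6870 and 3.3436, with 95% confidence.
The interval does not include 0, suggesting a significant linear relationship.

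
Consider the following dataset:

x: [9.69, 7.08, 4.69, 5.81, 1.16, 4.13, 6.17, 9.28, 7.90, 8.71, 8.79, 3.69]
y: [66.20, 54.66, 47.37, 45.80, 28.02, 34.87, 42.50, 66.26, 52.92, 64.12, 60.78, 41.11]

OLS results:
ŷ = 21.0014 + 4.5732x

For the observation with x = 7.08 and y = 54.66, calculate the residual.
Residual = 1.2803

The residual is the difference between the actual value and the predicted value:

Residual = y - ŷ

Step 1: Calculate predicted value
ŷ = 21.0014 + 4.5732 × 7.08
ŷ = 53.3797

Step 2: Calculate residual
Residual = 54.66 - 53.3797
Residual = 1.2803

Sign check: y > ŷ, so the point is above the line and the fit underestimates here.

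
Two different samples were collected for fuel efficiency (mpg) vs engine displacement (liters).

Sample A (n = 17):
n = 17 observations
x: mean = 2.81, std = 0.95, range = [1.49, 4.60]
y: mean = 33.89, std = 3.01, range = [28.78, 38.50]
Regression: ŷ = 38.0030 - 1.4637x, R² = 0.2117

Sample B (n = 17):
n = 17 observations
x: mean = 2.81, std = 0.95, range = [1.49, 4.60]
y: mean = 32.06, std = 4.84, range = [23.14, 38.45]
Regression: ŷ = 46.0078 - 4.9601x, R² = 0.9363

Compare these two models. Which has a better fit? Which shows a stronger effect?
Model B has the better fit (R² = 0.9363 vs 0.2117). Model B shows the stronger effect (|β₁| = 4.9601 vs 1.4637).

Model Comparison:

Fit — compare R²:
- Model A: R² = 0.2117 → 21.17% of variance in fuel efficiency explained
- Model B: R² = 0.9363 → 93.63% of variance in fuel efficiency explained
- 0.9363 > 0.2117 → Model B has the better fit

Which has the larger per-liter effect? (|β₁|)
- Model A: β₁ = -1.4637 → predicted fuel efficiency falls 1.4637 mpg per additional liter of engine displacement
- Model B: β₁ = -4.9601 → predicted fuel efficiency falls 4.9601 mpg per additional liter of engine displacement
- |-1.4637| < |-4.9601| → Model B shows the stronger marginal effect

Notes:
- A better fit (higher R²) doesn't necessarily mean a more important relationship.
- A steeper slope doesn't make a better model if the scatter around the line is large.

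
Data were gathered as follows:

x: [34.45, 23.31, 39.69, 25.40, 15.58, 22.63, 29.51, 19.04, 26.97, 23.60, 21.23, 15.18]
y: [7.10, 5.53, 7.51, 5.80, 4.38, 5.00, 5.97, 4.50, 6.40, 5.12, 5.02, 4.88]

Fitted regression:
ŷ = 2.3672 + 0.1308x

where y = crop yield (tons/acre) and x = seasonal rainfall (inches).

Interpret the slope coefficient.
On average, crop yield is about 0.1308 tons/acre higher for every extra inch of rainfall.

The slope coefficient β₁ = 0.1308 represents the marginal effect of rainfall on crop yield.

Interpretation:
- Rainfall up by 1 inch → predicted crop yield increases by 0.1308 tons/acre
- This is a linear approximation: the same per-unit change is assumed across the whole observed x range

The intercept β₀ = 2.3672 is the predicted crop yield when rainfall = 0; since the smallest observed x is 15.18, this is an extrapolation and mainly anchors the line.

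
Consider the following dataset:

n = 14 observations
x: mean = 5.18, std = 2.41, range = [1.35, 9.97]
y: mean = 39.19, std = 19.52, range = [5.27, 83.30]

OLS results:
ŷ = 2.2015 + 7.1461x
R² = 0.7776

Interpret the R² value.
The model explains 77.76% of the variance in y (R² = 0.7776), leaving 22.24% unexplained; the fit is strong.

R² = 1 − SS_res/SS_tot compares the residual scatter to the total scatter of y about its mean.

Here R² = 0.7776:
- Explained: 77.76% of the variation in y
- Unexplained (residual): 100% − 77.76% = 22.24%
- Rule of thumb (below 0.3 weak; 0.3 to below 0.7 moderate; 0.7 and above strong) → strong

Calculation: R² = 1 − (SS_res / SS_tot), where SS_res is the sum of squared residuals and SS_tot the total sum of squares.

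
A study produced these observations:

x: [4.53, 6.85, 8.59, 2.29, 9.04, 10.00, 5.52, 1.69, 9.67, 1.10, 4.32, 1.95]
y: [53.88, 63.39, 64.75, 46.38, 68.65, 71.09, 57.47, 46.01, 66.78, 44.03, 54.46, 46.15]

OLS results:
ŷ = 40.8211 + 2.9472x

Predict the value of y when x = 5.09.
ŷ = 55.8223

x = 5.09 lies inside the observed range [1.10, 10.00], so the fitted equation applies directly:

ŷ = 40.8211 + 2.9472 × 5.09
ŷ = 40.8211 + 15.0012
ŷ = 55.8223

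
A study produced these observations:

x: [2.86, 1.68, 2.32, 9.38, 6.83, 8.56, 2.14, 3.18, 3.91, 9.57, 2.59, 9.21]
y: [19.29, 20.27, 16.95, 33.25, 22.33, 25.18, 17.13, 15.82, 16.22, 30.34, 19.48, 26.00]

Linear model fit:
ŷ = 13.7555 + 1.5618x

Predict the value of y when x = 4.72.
ŷ = 21.1272

x = 4.72 lies inside the observed range [1.68, 9.57], so the fitted equation applies directly:

ŷ = 13.7555 + 1.5618 × 4.72
ŷ = 13.7555 + 7.3717
ŷ = 21.1272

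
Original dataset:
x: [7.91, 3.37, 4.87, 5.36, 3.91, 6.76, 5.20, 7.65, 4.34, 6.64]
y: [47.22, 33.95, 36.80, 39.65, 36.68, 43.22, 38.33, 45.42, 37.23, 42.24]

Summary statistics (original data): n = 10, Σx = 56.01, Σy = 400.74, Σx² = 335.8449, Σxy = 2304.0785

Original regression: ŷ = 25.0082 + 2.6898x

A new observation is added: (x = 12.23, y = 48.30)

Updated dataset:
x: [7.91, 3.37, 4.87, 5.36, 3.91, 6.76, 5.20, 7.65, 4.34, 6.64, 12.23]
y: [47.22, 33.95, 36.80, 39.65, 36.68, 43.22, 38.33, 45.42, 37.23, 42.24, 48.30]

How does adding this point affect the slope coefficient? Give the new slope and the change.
Adding the point moves β₁ from 2.6898 to 1.7575, i.e. it decreases by 0.9323 (-34.7%).

x = 12.23 lies well outside the original x-range [3.37, 7.91] (x̄ ≈ 5.60), so this observation has high leverage and can move the slope substantially.

Step 1: Update the sums with the new point (n goes from 10 to 11)
Σx  = 56.01 + 12.23 = 68.24
Σy  = 400.74 + 48.30 = 449.04
Σx² = 335.8449 + 12.23² = 335.8449 + 149.5729 = 485.4178
Σxy = 2304.0785 + 12.23×48.30 = 2304.0785 + 590.7090 = 2894.7875

Step 2: Recompute the slope with b₁ = (nΣxy − ΣxΣy) / (nΣx² − (Σx)²)
Numerator   = 11×2894.7875 − 68.24×449.04 = 31842.6625 − 30642.4896 = 1200.1729
Denominator = 11×485.4178 − 68.24² = 5339.5958 − 4656.6976 = 682.8982
b₁(new) = 1200.1729 / 682.8982 = 1.7575

(Same formula on the original sums: (10×2304.0785 − 56.01×400.74) / (10×335.8449 − 56.01²) = 595.3376 / 221.3289 = 2.6898, matching the given fit.)

Step 3: Change in slope
Δβ₁ = 1.7575 − 2.6898 = -0.9323
Relative change = -0.9323 / 2.6898 × 100% = -34.7%
→ the slope decreases when the point is added.

Because the point sits below the extension of the original line at a high-leverage x, it tilts the fit down.
In practice: investigate whether it comes from the same population as the rest of the sample.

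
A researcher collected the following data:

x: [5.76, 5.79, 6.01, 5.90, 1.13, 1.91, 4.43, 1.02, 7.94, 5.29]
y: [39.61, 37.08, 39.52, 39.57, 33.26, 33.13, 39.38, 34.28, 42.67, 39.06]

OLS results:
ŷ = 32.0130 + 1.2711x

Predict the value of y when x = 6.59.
ŷ = 40.3895

Plug x = 6.59 into the fitted line:

ŷ = 32.0130 + 1.2711 × 6.59
ŷ = 32.0130 + 8.3765
ŷ = 40.3895

This is a point prediction; actual observations scatter around it by roughly the residual standard deviation.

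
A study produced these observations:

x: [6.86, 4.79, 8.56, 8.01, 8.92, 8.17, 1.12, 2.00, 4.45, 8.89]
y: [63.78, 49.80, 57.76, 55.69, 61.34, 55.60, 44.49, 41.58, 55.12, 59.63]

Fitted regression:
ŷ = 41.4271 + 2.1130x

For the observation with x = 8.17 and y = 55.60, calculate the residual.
Residual = -3.0903

The residual is the difference between the actual value and the predicted value:

Residual = y - ŷ

Step 1: Calculate predicted value
ŷ = 41.4271 + 2.1130 × 8.17
ŷ = 58.6903

Step 2: Calculate residual
Residual = 55.60 - 58.6903
Residual = -3.0903

The residual is negative, so the observed y = 55.60 sits below the regression line (the line overestimates it by 3.0903).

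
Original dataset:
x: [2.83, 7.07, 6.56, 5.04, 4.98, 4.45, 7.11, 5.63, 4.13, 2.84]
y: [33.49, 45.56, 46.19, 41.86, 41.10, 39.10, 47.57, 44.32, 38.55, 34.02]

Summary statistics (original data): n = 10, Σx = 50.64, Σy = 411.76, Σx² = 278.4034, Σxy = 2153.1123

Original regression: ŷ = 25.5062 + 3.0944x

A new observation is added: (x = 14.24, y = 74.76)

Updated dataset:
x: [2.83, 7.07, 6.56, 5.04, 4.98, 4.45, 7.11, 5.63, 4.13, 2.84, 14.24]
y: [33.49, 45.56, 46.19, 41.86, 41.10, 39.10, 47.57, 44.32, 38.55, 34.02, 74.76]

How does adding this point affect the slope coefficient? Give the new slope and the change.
New slope β₁ = 3.5339 versus 3.0944 before: a change of +0.4395 (+14.2%).

The new point has HIGH LEVERAGE: x = 14.24 is far from the original mean x̄ = 50.64/10 ≈ 5.06 (original range [2.83, 7.11]).

Step 1: Update the sums with the new point (n goes from 10 to 11)
Σx  = 50.64 + 14.24 = 64.88
Σy  = 411.76 + 74.76 = 486.52
Σx² = 278.4034 + 14.24² = 278.4034 + 202.7776 = 481.1810
Σxy = 2153.1123 + 14.24×74.76 = 2153.1123 + 1064.5824 = 3217.6947

Step 2: Recompute the slope with b₁ = (nΣxy − ΣxΣy) / (nΣx² − (Σx)²)
Numerator   = 11×3217.6947 − 64.88×486.52 = 35394.6417 − 31565.4176 = 3829.2241
Denominator = 11×481.1810 − 64.88² = 5292.9910 − 4209.4144 = 1083.5766
b₁(new) = 3829.2241 / 1083.5766 = 3.5339

(Same formula on the original sums: (10×2153.1123 − 50.64×411.76) / (10×278.4034 − 50.64²) = 679.5966 / 219.6244 = 3.0944, matching the given fit.)

Step 3: Change in slope
Δβ₁ = 3.5339 − 3.0944 = +0.4395
Relative change = +0.4395 / 3.0944 × 100% = +14.2%
→ the slope increases when the point is added.

Because the point sits above the extension of the original line at a high-leverage x, it tilts the fit up.
In practice: investigate whether it comes from the same population as the rest of the sample.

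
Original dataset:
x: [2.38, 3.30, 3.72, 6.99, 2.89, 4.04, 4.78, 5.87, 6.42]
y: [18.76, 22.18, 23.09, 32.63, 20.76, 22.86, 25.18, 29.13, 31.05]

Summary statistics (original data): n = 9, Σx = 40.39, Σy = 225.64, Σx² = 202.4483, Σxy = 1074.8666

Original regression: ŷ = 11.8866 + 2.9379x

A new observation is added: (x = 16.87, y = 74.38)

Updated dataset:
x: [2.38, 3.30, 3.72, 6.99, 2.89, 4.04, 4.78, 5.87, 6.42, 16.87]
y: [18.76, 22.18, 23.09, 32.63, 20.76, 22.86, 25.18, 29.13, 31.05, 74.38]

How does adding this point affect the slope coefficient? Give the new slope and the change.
The slope changes from 2.9379 to 3.8432 (change of +0.9053, or +30.8%).

x = 16.87 lies well outside the original x-range [2.38, 6.99] (x̄ ≈ 4.49), so this observation has high leverage and can move the slope substantially.

Step 1: Update the sums with the new point (n goes from 9 to 10)
Σx  = 40.39 + 16.87 = 57.26
Σy  = 225.64 + 74.38 = 300.02
Σx² = 202.4483 + 16.87² = 202.4483 + 284.5969 = 487.0452
Σxy = 1074.8666 + 16.87×74.38 = 1074.8666 + 1254.7906 = 2329.6572

Step 2: Recompute the slope with b₁ = (nΣxy − ΣxΣy) / (nΣx² − (Σx)²)
Numerator   = 10×2329.6572 − 57.26×300.02 = 23296.5720 − 17179.1452 = 6117.4268
Denominator = 10×487.0452 − 57.26² = 4870.4520 − 3278.7076 = 1591.7444
b₁(new) = 6117.4268 / 1591.7444 = 3.8432

(Same formula on the original sums: (9×1074.8666 − 40.39×225.64) / (9×202.4483 − 40.39²) = 560.1998 / 190.6826 = 2.9379, matching the given fit.)

Step 3: Change in slope
Δβ₁ = 3.8432 − 2.9379 = +0.9053
Relative change = +0.9053 / 2.9379 × 100% = +30.8%
→ the slope increases when the point is added.

A high-leverage point only changes the slope if it is off the original line; here y = 74.38 is above the original trend, so the slope increases.
In practice: investigate whether it comes from the same population as the rest of the sample.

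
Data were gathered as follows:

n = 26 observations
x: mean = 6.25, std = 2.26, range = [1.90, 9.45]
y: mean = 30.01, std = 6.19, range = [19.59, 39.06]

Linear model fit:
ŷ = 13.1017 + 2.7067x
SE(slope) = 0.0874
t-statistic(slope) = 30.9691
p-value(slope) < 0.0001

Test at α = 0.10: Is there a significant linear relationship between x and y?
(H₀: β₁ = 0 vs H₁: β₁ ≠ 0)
Since p-value < 0.0001 < α = 0.10, reject H₀ — the slope is significantly different from 0.

Hypothesis test for the slope coefficient:

H₀: β₁ = 0 (no linear relationship)
H₁: β₁ ≠ 0 (linear relationship exists)

Test statistic: t = β̂₁ / SE(β̂₁) = 2.7067 / 0.0874 = 30.9691

p < 0.0001: how often a slope estimate this far from 0 (in SE units) would arise by chance if β₁ were truly 0.

Decision rule: reject H₀ if p-value < α.
p-value < 0.0001 < α = 0.10 → reject H₀.

There is sufficient evidence at the 10% significance level to conclude that a linear relationship exists between x and y.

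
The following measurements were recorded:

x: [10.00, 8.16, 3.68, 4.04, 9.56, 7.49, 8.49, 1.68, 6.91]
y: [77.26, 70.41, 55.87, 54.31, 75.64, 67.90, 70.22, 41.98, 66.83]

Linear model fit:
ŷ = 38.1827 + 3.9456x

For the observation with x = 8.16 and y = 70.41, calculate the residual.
Residual = 0.0312

The residual is the difference between the actual value and the predicted value:

Residual = y - ŷ

Step 1: Calculate predicted value
ŷ = 38.1827 + 3.9456 × 8.16
ŷ = 70.3788

Step 2: Calculate residual
Residual = 70.41 - 70.3788
Residual = 0.0312

The residual is positive, so the observed y = 70.41 sits above the regression line (the line underestimates it by 0.0312).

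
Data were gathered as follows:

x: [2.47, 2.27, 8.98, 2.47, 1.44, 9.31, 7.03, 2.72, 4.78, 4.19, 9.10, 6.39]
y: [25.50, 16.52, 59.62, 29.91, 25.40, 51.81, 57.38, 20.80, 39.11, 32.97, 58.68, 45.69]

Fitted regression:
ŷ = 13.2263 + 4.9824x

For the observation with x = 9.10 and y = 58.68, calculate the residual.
Residual = 0.1139

The residual is the difference between the actual value and the predicted value:

Residual = y - ŷ

Step 1: Calculate predicted value
ŷ = 13.2263 + 4.9824 × 9.10
ŷ = 58.5661

Step 2: Calculate residual
Residual = 58.68 - 58.5661
Residual = 0.1139

Sign check: y > ŷ, so the point is above the line and the fit underestimates here.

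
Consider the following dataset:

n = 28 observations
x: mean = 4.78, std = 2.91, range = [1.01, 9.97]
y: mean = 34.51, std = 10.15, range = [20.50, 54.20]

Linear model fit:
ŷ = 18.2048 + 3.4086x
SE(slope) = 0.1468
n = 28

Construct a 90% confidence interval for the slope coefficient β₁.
The 90% CI for β₁ is (3.1582, 3.6590)

Confidence interval for the slope:

The 90% CI for β₁ is: β̂₁ ± t*(α/2, n-2) × SE(β̂₁)

Step 1: Find critical t-value
- Confidence level = 0.9
- Degrees of freedom = n - 2 = 28 - 2 = 26
- t*(α/2, 26) = 1.7056

Step 2: Calculate margin of error
Margin = 1.7056 × 0.1468 = 0.2504

Step 3: Construct interval
CI = 3.4086 ± 0.2504
CI = (3.1582, 3.6590)

Interpretation: each one-unit increase in x is associated with a change in mean y of between 3.1582 and 3.6590, with 90% confidence.
The interval does not include 0, suggesting a significant linear relationship.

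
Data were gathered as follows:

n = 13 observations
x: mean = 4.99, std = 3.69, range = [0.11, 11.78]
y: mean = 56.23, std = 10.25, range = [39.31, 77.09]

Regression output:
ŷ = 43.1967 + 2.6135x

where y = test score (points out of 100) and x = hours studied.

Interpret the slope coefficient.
An increase of one hour in study time is associated with a 2.6135 points increase in predicted test score.

β₁ = 2.6135 is the change in predicted test score (points) per additional hour of study time.

Interpretation:
- Study time up by 1 hour → predicted test score increases by 2.6135 points
- The effect is assumed constant over the observed range of x (linearity)
- The sign (+) gives the direction; the magnitude 2.6135 gives the size of the effect per hour

The intercept β₀ = 43.1967 is the predicted test score when study time = 0.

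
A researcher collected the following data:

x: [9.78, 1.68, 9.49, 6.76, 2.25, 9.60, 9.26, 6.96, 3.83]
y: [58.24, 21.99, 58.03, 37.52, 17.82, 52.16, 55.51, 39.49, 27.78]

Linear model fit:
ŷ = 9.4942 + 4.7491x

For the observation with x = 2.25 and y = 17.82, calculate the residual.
Residual = -2.3597

The residual is the difference between the actual value and the predicted value:

Residual = y - ŷ

Step 1: Calculate predicted value
ŷ = 9.4942 + 4.7491 × 2.25
ŷ = 20.1797

Step 2: Calculate residual
Residual = 17.82 - 20.1797
Residual = -2.3597

Sign check: y < ŷ, so the point is below the line and the fit overestimates here.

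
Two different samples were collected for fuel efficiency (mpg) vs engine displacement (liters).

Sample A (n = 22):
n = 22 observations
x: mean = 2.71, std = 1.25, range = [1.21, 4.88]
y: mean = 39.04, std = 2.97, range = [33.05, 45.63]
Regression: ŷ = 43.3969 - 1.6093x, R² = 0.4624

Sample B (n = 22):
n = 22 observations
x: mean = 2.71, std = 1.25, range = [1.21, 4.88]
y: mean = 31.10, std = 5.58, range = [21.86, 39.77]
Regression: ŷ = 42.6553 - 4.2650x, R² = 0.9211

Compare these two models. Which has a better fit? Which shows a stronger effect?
Model B has the better fit (R² = 0.9211 vs 0.4624). Model B shows the stronger effect (|β₁| = 4.2650 vs 1.6093).

Model Comparison:

Which explains more variance? (R²)
- Model A: R² = 0.4624 → 46.24% of variance in fuel efficiency explained
- Model B: R² = 0.9211 → 92.11% of variance in fuel efficiency explained
- 0.9211 > 0.4624 → Model B has the better fit

Which has the larger per-liter effect? (|β₁|)
- Model A: β₁ = -1.6093 → predicted fuel efficiency falls 1.6093 mpg per additional liter of engine displacement
- Model B: β₁ = -4.2650 → predicted fuel efficiency falls 4.2650 mpg per additional liter of engine displacement
- |-1.6093| < |-4.2650| → Model B shows the stronger marginal effect

Notes:
- A better fit (higher R²) doesn't necessarily mean a more important relationship.
- R² measures how tightly points cluster around the line; β₁ measures how steep the line is — they answer different questions.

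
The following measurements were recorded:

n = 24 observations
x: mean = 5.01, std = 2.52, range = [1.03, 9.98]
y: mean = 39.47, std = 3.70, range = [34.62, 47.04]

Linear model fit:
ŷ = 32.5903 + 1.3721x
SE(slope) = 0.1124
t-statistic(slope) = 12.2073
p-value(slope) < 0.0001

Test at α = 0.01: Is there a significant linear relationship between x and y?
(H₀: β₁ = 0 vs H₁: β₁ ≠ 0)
Reject H₀: p-value < 0.0001 < α = 0.01. The linear relationship is significant at the 1% level.

Hypothesis test for the slope coefficient:

H₀: β₁ = 0 (no linear relationship)
H₁: β₁ ≠ 0 (linear relationship exists)

Test statistic: t = β̂₁ / SE(β̂₁) = 1.3721 / 0.1124 = 12.2073

p < 0.0001: how often a slope estimate this far from 0 (in SE units) would arise by chance if β₁ were truly 0.

Decision rule: reject H₀ if p-value < α.
p-value < 0.0001 < α = 0.01 → reject H₀.

There is sufficient evidence at the 1% significance level to conclude that a linear relationship exists between x and y.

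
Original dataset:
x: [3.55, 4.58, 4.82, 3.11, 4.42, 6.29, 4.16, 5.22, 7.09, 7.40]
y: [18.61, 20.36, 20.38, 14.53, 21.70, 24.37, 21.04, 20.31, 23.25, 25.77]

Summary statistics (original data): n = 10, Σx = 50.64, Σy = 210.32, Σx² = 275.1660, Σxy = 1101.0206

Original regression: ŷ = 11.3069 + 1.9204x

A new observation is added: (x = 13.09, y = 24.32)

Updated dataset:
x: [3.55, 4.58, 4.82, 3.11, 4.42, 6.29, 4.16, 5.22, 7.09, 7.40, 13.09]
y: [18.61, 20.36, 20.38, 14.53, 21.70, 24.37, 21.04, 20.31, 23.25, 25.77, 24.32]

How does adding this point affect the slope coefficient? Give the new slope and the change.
The slope changes from 1.9204 to 0.7757 (change of -1.1447, or -59.6%).

x = 13.09 lies well outside the original x-range [3.11, 7.40] (x̄ ≈ 5.06), so this observation has high leverage and can move the slope substantially.

Step 1: Update the sums with the new point (n goes from 10 to 11)
Σx  = 50.64 + 13.09 = 63.73
Σy  = 210.32 + 24.32 = 234.64
Σx² = 275.1660 + 13.09² = 275.1660 + 171.3481 = 446.5141
Σxy = 1101.0206 + 13.09×24.32 = 1101.0206 + 318.3488 = 1419.3694

Step 2: Recompute the slope with b₁ = (nΣxy − ΣxΣy) / (nΣx² − (Σx)²)
Numerator   = 11×1419.3694 − 63.73×234.64 = 15613.0634 − 14953.6072 = 659.4562
Denominator = 11×446.5141 − 63.73² = 4911.6551 − 4061.5129 = 850.1422
b₁(new) = 659.4562 / 850.1422 = 0.7757

(Same formula on the original sums: (10×1101.0206 − 50.64×210.32) / (10×275.1660 − 50.64²) = 359.6012 / 187.2504 = 1.9204, matching the given fit.)

Step 3: Change in slope
Δβ₁ = 0.7757 − 1.9204 = -1.1447
Relative change = -1.1447 / 1.9204 × 100% = -59.6%
→ the slope decreases when the point is added.

Because the point sits below the extension of the original line at a high-leverage x, it tilts the fit down.
In practice: investigate whether it comes from the same population as the rest of the sample.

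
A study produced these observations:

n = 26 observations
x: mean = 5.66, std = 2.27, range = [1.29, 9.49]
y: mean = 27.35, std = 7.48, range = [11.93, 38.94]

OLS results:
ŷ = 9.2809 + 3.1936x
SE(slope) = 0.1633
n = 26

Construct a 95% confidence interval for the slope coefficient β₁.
The 95% CI for β₁ is (2.8566, 3.5306)

Confidence interval for the slope:

The 95% CI for β₁ is: β̂₁ ± t*(α/2, n-2) × SE(β̂₁)

Step 1: Find critical t-value
- Confidence level = 0.95
- Degrees of freedom = n - 2 = 26 - 2 = 24
- t*(α/2, 24) = 2.0639

Step 2: Calculate margin of error
Margin = 2.0639 × 0.1633 = 0.3370

Step 3: Construct interval
CI = 3.1936 ± 0.3370
CI = (2.8566, 3.5306)

Interpretation: We are 95% confident that the true slope β₁ lies between 2.8566 and 3.5306.
Both endpoints are positive, so the data support a genuinely positive slope at this confidence level.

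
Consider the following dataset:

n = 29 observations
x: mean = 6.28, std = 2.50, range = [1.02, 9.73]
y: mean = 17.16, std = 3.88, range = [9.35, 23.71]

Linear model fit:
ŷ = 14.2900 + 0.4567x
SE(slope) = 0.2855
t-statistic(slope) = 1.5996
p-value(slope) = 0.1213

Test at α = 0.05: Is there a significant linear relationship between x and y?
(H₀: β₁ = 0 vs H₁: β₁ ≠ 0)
Fail to reject H₀: p-value = 0.1213 ≥ α = 0.05. The linear relationship is not significant at the 5% level.

Hypothesis test for the slope coefficient:

H₀: β₁ = 0 (no linear relationship)
H₁: β₁ ≠ 0 (linear relationship exists)

Test statistic: t = β̂₁ / SE(β̂₁) = 0.4567 / 0.2855 = 1.5996

p = 0.1213: how often a slope estimate this far from 0 (in SE units) would arise by chance if β₁ were truly 0.

Decision rule: reject H₀ if p-value < α.
p-value = 0.1213 ≥ α = 0.05 → fail to reject H₀.

Conclusion: the linear association between x and y is not significant at the 5% level.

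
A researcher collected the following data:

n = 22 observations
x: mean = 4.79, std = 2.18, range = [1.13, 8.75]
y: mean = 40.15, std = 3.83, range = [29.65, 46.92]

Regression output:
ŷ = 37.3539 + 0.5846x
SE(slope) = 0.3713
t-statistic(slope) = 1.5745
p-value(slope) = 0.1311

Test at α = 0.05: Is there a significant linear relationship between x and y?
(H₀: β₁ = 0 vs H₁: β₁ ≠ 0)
Since p-value = 0.1311 ≥ α = 0.05, fail to reject H₀ — the slope is not significantly different from 0.

Hypothesis test for the slope coefficient:

H₀: β₁ = 0 (no linear relationship)
H₁: β₁ ≠ 0 (linear relationship exists)

Test statistic: t = β̂₁ / SE(β̂₁) = 0.5846 / 0.3713 = 1.5745

p = 0.1311: how often a slope estimate this far from 0 (in SE units) would arise by chance if β₁ were truly 0.

Decision rule: reject H₀ if p-value < α.
p-value = 0.1311 ≥ α = 0.05 → fail to reject H₀.

There is not sufficient evidence at the 5% significance level to conclude that a linear relationship exists between x and y.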